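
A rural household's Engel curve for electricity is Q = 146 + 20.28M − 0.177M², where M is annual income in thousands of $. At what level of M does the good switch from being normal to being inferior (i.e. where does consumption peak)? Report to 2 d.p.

dQ/dM = 20.28 − 0.354M.
The good is inferior where dQ/dM < 0. Setting dQ/dM = 0 gives M = 20.28 / 0.354 = 57.29.

57.29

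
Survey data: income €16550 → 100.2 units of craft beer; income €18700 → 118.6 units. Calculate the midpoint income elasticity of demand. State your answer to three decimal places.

ΔQ = 118.6 − 100.2 = 18.4; midpoint Q̄ = (100.2 + 118.6)/2 = 109.4.
ΔI = 18700 − 16550 = 2150; midpoint Ī = (16550 + 18700)/2 = 17625.
η = (ΔQ/Q̄) ÷ (ΔI/Ī) = (18.4/109.4) ÷ (2150/17625) = 1.379.

1.379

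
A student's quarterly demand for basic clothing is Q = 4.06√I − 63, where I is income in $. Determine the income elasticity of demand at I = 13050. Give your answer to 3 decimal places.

At I = 13050: Q = 400.801.
dQ/dI = 4.06/(2√I) = 0.0177701 at this income.
η = (dQ/dI)·(I/Q) = 0.0177701 × (13050/400.801) = 0.579.

0.579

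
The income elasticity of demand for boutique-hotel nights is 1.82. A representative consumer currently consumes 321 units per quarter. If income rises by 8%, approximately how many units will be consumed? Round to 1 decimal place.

367.7

%ΔQ ≈ η × %ΔI = 1.82 × 8% = 14.56%.
New Q ≈ 321 × (1 + 0.1456) = 367.7.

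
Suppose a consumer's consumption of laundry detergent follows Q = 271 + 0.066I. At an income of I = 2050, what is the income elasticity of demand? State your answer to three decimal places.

0.333

At I = 2050: Q = 406.300.
dQ/dI = 0.066.
η = (dQ/dI)·(I/Q) = 0.066 × (2050/406.300) = 0.333.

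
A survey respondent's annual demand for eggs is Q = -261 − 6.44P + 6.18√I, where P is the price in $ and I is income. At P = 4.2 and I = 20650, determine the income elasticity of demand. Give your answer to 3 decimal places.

0.740

At P = 4.2, I = 20650: Q = 600.025.
Holding P constant, ∂Q/∂I = 6.18/(2√I) = 0.021503.
η_I = (∂Q/∂I)·(I/Q) = 0.021503 × (20650/600.025) = 0.740.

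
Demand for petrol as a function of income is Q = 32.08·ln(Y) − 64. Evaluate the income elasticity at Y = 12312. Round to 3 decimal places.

0.135

At Y = 12312: Q = 238.140.
dQ/dY = 32.08/Y = 0.00260559 at this income.
η = (dQ/dY)·(Y/Q) = 0.00260559 × (12312/238.140) = 0.135.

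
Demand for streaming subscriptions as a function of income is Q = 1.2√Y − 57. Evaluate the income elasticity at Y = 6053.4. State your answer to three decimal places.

At Y = 6053.4: Q = 36.364.
dQ/dY = 1.2/(2√Y) = 0.00771173 at this income.
η = (dQ/dY)·(Y/Q) = 0.00771173 × (6053.4/36.364) = 1.284.

1.284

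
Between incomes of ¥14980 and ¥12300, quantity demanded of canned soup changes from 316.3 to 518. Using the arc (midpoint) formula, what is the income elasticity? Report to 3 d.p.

ΔQ = 518 − 316.3 = 201.7; midpoint Q̄ = (316.3 + 518)/2 = 417.15.
ΔI = 12300 − 14980 = -2680; midpoint Ī = (14980 + 12300)/2 = 13640.
η = (ΔQ/Q̄) ÷ (ΔI/Ī) = (201.7/417.15) ÷ (-2680/13640) = -2.461.

-2.461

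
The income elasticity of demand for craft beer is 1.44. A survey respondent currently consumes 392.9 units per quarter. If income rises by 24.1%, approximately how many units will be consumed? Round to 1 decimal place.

529.3

%ΔQ ≈ η × %ΔI = 1.44 × 24.1% = 34.704%.
New Q ≈ 392.9 × (1 + 0.34704) = 529.3.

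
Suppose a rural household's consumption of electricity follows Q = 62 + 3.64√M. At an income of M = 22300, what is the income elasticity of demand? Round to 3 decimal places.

0.449

At M = 22300: Q = 605.568.
dQ/dM = 3.64/(2√M) = 0.0121876 at this income.
η = (dQ/dM)·(M/Q) = 0.0121876 × (22300/605.568) = 0.449.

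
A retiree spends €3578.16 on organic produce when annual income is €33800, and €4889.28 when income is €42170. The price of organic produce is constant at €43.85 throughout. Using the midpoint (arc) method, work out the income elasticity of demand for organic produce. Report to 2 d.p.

1.41

With a constant price, Q₁ = 3578.16/43.85 = 81.600 and Q₂ = 4889.28/43.85 = 111.500 (equivalently, work directly with expenditure since P cancels).
Midpoint %ΔQ = (4889.28 − 3578.16)/4233.72 = 0.30969; midpoint %ΔI = (42170 − 33800)/37985 = 0.22035.
η = 0.30969 / 0.22035 = 1.41.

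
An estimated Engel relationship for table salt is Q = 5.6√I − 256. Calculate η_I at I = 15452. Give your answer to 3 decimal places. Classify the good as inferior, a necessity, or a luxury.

At I = 15452: Q = 440.114.
dQ/dI = 5.6/(2√I) = 0.022525 at this income.
η = (dQ/dI)·(I/Q) = 0.022525 × (15452/440.114) = 0.791.
Since 0 < η < 1, the good is a necessity.

0.791 (necessity)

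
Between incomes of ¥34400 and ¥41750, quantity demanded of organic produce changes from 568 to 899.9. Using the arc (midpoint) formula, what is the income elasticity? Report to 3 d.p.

2.343

ΔQ = 899.9 − 568 = 331.9; midpoint Q̄ = (568 + 899.9)/2 = 733.95.
ΔI = 41750 − 34400 = 7350; midpoint Ī = (34400 + 41750)/2 = 38075.
η = (ΔQ/Q̄) ÷ (ΔI/Ī) = (331.9/733.95) ÷ (7350/38075) = 2.343.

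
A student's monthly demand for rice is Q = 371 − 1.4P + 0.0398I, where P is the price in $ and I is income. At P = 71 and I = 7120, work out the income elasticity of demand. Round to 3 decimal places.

0.511

At P = 71, I = 7120: Q = 554.976.
Holding P constant, ∂Q/∂I = 0.0398.
η_I = (∂Q/∂I)·(I/Q) = 0.0398 × (7120/554.976) = 0.511.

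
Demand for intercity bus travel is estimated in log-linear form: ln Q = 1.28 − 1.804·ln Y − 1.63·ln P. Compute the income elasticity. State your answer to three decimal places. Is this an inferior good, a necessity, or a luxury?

In a log-linear demand, the coefficient on ln Y is the income elasticity.
So η = -1.804.
η < 0 ⇒ inferior good.

-1.804 (inferior good)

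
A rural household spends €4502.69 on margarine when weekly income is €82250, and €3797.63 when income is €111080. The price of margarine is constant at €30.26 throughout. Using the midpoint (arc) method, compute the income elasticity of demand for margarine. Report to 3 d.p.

-0.570

With a constant price, Q₁ = 4502.69/30.26 = 148.800 and Q₂ = 3797.63/30.26 = 125.500 (equivalently, work directly with expenditure since P cancels).
Midpoint %ΔQ = (3797.63 − 4502.69)/4150.16 = -0.16989; midpoint %ΔI = (111080 − 82250)/96665 = 0.29825.
η = -0.16989 / 0.29825 = -0.570.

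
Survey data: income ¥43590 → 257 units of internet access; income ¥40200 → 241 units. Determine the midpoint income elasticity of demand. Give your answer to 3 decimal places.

ΔQ = 241 − 257 = -16; midpoint Q̄ = (257 + 241)/2 = 249.
ΔI = 40200 − 43590 = -3390; midpoint Ī = (43590 + 40200)/2 = 41895.
η = (ΔQ/Q̄) ÷ (ΔI/Ī) = (-16/249) ÷ (-3390/41895) = 0.794.

0.794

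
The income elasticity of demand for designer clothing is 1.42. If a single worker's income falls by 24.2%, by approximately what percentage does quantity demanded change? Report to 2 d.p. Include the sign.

%ΔQ ≈ η × %ΔI = 1.42 × (-24.2%) = -34.36%.

-34.36%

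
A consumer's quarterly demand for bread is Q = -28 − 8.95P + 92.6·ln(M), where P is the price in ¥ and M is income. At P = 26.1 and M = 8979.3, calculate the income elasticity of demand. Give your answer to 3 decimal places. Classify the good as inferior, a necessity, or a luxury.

At P = 26.1, M = 8979.3: Q = 581.313.
Holding P constant, ∂Q/∂M = 92.6/M = 0.0103126.
η_M = (∂Q/∂M)·(M/Q) = 0.0103126 × (8979.3/581.313) = 0.159.
Since 0 < η < 1, this is a necessity.

0.159 (necessity)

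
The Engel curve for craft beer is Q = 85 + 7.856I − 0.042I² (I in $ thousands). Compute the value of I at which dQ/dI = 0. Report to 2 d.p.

dQ/dI = 7.856 − 0.084I.
The good is inferior where dQ/dI < 0. Setting dQ/dI = 0 gives I = 7.856 / 0.084 = 93.52.

93.52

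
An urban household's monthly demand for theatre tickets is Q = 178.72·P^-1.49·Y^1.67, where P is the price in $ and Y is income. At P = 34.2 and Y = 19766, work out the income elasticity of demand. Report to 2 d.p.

1.67

For a multiplicative demand Q = A·P^α·Y^β, the income elasticity is β everywhere.
Here β = 1.67, so η = 1.67.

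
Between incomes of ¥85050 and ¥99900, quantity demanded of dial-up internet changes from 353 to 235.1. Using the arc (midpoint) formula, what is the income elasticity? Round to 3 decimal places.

ΔQ = 235.1 − 353 = -117.9; midpoint Q̄ = (353 + 235.1)/2 = 294.05.
ΔI = 99900 − 85050 = 14850; midpoint Ī = (85050 + 99900)/2 = 92475.
η = (ΔQ/Q̄) ÷ (ΔI/Ī) = (-117.9/294.05) ÷ (14850/92475) = -2.497.

-2.497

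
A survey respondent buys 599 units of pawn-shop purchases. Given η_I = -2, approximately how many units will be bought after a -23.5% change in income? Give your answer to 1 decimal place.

%ΔQ ≈ η × %ΔI = -2 × (-23.5%) = 47%.
New Q ≈ 599 × (1 + 0.47) = 880.5.

880.5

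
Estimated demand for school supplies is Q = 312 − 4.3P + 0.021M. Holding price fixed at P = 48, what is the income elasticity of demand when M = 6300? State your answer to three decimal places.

0.556

At P = 48, M = 6300: Q = 237.900.
Holding P constant, ∂Q/∂M = 0.021.
η_M = (∂Q/∂M)·(M/Q) = 0.021 × (6300/237.900) = 0.556.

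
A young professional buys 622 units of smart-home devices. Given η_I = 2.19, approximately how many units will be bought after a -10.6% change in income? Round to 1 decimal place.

477.6

%ΔQ ≈ η × %ΔI = 2.19 × (-10.6%) = -23.214%.
New Q ≈ 622 × (1 − 0.23214) = 477.6.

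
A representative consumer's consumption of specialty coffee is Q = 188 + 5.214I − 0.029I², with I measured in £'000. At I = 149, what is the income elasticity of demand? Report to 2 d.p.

At I = 149: Q = 321.0570.
dQ/dI = 5.214 − 0.058I = -3.42800.
η = (dQ/dI)·(I/Q) = -3.42800 × (149/321.0570) = -1.59.

-1.59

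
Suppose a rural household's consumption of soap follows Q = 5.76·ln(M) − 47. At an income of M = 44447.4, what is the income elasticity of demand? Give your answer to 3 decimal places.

At M = 44447.4: Q = 14.644.
dQ/dM = 5.76/M = 0.000129591 at this income.
η = (dQ/dM)·(M/Q) = 0.000129591 × (44447.4/14.644) = 0.393.

0.393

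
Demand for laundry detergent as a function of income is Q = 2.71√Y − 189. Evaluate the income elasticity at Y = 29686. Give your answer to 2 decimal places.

0.84

At Y = 29686: Q = 277.923.
dQ/dY = 2.71/(2√Y) = 0.00786436 at this income.
η = (dQ/dY)·(Y/Q) = 0.00786436 × (29686/277.923) = 0.84.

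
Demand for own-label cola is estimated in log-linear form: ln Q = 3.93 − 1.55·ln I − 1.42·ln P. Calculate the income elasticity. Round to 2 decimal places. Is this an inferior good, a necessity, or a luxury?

In a log-linear demand, the coefficient on ln I is the income elasticity.
So η = -1.55.
η < 0 ⇒ inferior good.

-1.55 (inferior good)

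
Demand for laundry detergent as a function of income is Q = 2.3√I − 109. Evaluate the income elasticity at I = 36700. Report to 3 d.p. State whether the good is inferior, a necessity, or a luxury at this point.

At I = 36700: Q = 331.617.
dQ/dI = 2.3/(2√I) = 0.00600295 at this income.
η = (dQ/dI)·(I/Q) = 0.00600295 × (36700/331.617) = 0.664.
Since 0 < η < 1, the good is a necessity.

0.664 (necessity)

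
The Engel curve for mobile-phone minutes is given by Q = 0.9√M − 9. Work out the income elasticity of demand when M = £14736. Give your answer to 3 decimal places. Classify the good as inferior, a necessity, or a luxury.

At M = 14736: Q = 100.253.
dQ/dM = 0.9/(2√M) = 0.003707 at this income.
η = (dQ/dM)·(M/Q) = 0.003707 × (14736/100.253) = 0.545.
Since 0 < η < 1, the good is a necessity.

0.545 (necessity)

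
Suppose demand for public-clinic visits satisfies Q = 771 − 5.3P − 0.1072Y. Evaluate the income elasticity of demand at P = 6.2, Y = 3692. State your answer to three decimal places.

At P = 6.2, Y = 3692: Q = 342.358.
Holding P constant, ∂Q/∂Y = −0.1072.
η_Y = (∂Q/∂Y)·(Y/Q) = -0.1072 × (3692/342.358) = -1.156.

-1.156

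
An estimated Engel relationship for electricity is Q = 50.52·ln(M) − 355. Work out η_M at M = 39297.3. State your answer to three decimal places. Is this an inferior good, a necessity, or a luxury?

0.282 (necessity)

At M = 39297.3: Q = 179.447.
dQ/dM = 50.52/M = 0.00128558 at this income.
η = (dQ/dM)·(M/Q) = 0.00128558 × (39297.3/179.447) = 0.282.
Since 0 < η < 1, the good is a necessity.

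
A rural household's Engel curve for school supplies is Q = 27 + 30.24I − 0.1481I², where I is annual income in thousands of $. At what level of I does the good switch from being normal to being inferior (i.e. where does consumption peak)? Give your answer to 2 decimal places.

dQ/dI = 30.24 − 0.2962I.
The good is inferior where dQ/dI < 0. Setting dQ/dI = 0 gives I = 30.24 / 0.2962 = 102.09.

102.09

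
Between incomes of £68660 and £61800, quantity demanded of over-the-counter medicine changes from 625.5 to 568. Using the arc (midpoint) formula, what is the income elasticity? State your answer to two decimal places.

0.92

ΔQ = 568 − 625.5 = -57.5; midpoint Q̄ = (625.5 + 568)/2 = 596.75.
ΔI = 61800 − 68660 = -6860; midpoint Ī = (68660 + 61800)/2 = 65230.
η = (ΔQ/Q̄) ÷ (ΔI/Ī) = (-57.5/596.75) ÷ (-6860/65230) = 0.92.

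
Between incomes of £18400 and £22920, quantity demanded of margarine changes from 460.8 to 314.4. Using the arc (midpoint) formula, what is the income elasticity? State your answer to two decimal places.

-1.73

ΔQ = 314.4 − 460.8 = -146.4; midpoint Q̄ = (460.8 + 314.4)/2 = 387.6.
ΔI = 22920 − 18400 = 4520; midpoint Ī = (18400 + 22920)/2 = 20660.
η = (ΔQ/Q̄) ÷ (ΔI/Ī) = (-146.4/387.6) ÷ (4520/20660) = -1.73.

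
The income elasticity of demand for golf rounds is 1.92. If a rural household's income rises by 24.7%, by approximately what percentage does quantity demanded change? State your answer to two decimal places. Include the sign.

%ΔQ ≈ η × %ΔI = 1.92 × 24.7% = 47.42%.

47.42%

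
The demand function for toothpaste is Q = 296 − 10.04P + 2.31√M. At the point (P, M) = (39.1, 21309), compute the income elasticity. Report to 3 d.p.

0.701

At P = 39.1, M = 21309: Q = 240.641.
Holding P constant, ∂Q/∂M = 2.31/(2√M) = 0.00791226.
η_M = (∂Q/∂M)·(M/Q) = 0.00791226 × (21309/240.641) = 0.701.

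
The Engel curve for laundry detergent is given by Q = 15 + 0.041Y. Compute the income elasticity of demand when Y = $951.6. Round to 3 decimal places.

At Y = 951.6: Q = 54.016.
dQ/dY = 0.041.
η = (dQ/dY)·(Y/Q) = 0.041 × (951.6/54.016) = 0.722.

0.722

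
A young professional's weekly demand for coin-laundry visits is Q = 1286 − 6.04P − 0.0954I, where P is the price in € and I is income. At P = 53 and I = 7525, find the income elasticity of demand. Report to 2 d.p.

-2.89

At P = 53, I = 7525: Q = 247.995.
Holding P constant, ∂Q/∂I = −0.0954.
η_I = (∂Q/∂I)·(I/Q) = -0.0954 × (7525/247.995) = -2.89.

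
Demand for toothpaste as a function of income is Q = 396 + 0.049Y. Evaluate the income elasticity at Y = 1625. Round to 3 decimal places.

0.167

At Y = 1625: Q = 475.625.
dQ/dY = 0.049.
η = (dQ/dY)·(Y/Q) = 0.049 × (1625/475.625) = 0.167.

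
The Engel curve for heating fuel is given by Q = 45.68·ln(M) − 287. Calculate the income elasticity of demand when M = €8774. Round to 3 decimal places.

At M = 8774: Q = 127.754.
dQ/dM = 45.68/M = 0.00520629 at this income.
η = (dQ/dM)·(M/Q) = 0.00520629 × (8774/127.754) = 0.358.

0.358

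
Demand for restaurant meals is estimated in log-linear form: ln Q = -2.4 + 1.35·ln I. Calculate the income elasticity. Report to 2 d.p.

In a log-linear demand, the coefficient on ln I is the income elasticity.
So η = 1.35.

1.35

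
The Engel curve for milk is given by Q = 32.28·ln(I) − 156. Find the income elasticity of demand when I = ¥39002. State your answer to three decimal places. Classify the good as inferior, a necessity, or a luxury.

0.174 (necessity)

At I = 39002: Q = 185.244.
dQ/dI = 32.28/I = 0.00082765 at this income.
η = (dQ/dI)·(I/Q) = 0.00082765 × (39002/185.244) = 0.174.
Since 0 < η < 1, the good is a necessity.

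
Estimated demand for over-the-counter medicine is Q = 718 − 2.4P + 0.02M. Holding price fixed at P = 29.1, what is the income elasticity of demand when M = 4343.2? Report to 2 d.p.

At P = 29.1, M = 4343.2: Q = 735.024.
Holding P constant, ∂Q/∂M = 0.02.
η_M = (∂Q/∂M)·(M/Q) = 0.02 × (4343.2/735.024) = 0.12.

0.12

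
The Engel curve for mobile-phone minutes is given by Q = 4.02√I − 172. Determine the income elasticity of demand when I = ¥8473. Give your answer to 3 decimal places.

0.934

At I = 8473: Q = 198.037.
dQ/dI = 4.02/(2√I) = 0.0218362 at this income.
η = (dQ/dI)·(I/Q) = 0.0218362 × (8473/198.037) = 0.934.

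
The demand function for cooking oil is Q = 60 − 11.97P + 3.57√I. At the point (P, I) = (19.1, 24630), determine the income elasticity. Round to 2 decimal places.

0.72

At P = 19.1, I = 24630: Q = 391.647.
Holding P constant, ∂Q/∂I = 3.57/(2√I) = 0.0113738.
η_I = (∂Q/∂I)·(I/Q) = 0.0113738 × (24630/391.647) = 0.72.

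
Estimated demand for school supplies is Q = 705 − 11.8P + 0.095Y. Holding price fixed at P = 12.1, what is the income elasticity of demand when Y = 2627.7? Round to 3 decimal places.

At P = 12.1, Y = 2627.7: Q = 811.852.
Holding P constant, ∂Q/∂Y = 0.095.
η_Y = (∂Q/∂Y)·(Y/Q) = 0.095 × (2627.7/811.852) = 0.307.

0.307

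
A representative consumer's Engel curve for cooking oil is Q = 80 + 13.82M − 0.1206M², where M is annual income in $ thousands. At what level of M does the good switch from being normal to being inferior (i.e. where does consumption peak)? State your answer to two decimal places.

57.30

dQ/dM = 13.82 − 0.2412M.
The good is inferior where dQ/dM < 0. Setting dQ/dM = 0 gives M = 13.82 / 0.2412 = 57.30.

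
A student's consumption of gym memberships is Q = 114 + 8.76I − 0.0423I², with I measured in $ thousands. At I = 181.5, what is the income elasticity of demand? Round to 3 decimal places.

At I = 181.5: Q = 310.4828.
dQ/dI = 8.76 − 0.0846I = -6.59490.
η = (dQ/dI)·(I/Q) = -6.59490 × (181.5/310.4828) = -3.855.

-3.855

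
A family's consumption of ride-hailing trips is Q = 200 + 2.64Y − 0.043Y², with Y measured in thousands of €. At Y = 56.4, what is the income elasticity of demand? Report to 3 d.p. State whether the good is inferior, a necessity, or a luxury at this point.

-0.588 (inferior good)

At Y = 56.4: Q = 212.1147.
dQ/dY = 2.64 − 0.086Y = -2.21040.
η = (dQ/dY)·(Y/Q) = -2.21040 × (56.4/212.1147) = -0.588.
η < 0 ⇒ inferior good.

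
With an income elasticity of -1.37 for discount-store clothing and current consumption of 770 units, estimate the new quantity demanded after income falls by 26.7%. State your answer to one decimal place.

1051.7

%ΔQ ≈ η × %ΔI = -1.37 × (-26.7%) = 36.579%.
New Q ≈ 770 × (1 + 0.36579) = 1051.7.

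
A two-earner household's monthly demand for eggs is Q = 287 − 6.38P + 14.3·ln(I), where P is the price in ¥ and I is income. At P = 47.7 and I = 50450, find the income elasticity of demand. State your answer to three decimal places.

0.104

At P = 47.7, I = 50450: Q = 137.525.
Holding P constant, ∂Q/∂I = 14.3/I = 0.000283449.
η_I = (∂Q/∂I)·(I/Q) = 0.000283449 × (50450/137.525) = 0.104.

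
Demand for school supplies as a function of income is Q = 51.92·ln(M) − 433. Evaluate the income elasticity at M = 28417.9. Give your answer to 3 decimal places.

0.522

At M = 28417.9: Q = 99.428.
dQ/dM = 51.92/M = 0.00182702 at this income.
η = (dQ/dM)·(M/Q) = 0.00182702 × (28417.9/99.428) = 0.522.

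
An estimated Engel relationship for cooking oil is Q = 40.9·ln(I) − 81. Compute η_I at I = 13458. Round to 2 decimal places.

0.13

At I = 13458: Q = 307.850.
dQ/dI = 40.9/I = 0.00303908 at this income.
η = (dQ/dI)·(I/Q) = 0.00303908 × (13458/307.850) = 0.13.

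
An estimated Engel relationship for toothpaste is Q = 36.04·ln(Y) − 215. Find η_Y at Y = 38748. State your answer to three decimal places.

At Y = 38748: Q = 165.757.
dQ/dY = 36.04/Y = 0.000930113 at this income.
η = (dQ/dY)·(Y/Q) = 0.000930113 × (38748/165.757) = 0.217.

0.217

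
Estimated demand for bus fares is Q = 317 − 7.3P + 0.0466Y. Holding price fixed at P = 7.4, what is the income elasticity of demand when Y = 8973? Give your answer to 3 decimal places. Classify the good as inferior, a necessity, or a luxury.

At P = 7.4, Y = 8973: Q = 681.122.
Holding P constant, ∂Q/∂Y = 0.0466.
η_Y = (∂Q/∂Y)·(Y/Q) = 0.0466 × (8973/681.122) = 0.614.
Since 0 < η < 1, this is a necessity.

0.614 (necessity)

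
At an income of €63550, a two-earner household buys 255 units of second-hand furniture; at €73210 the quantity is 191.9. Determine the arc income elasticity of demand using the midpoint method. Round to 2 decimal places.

ΔQ = 191.9 − 255 = -63.1; midpoint Q̄ = (255 + 191.9)/2 = 223.45.
ΔI = 73210 − 63550 = 9660; midpoint Ī = (63550 + 73210)/2 = 68380.
η = (ΔQ/Q̄) ÷ (ΔI/Ī) = (-63.1/223.45) ÷ (9660/68380) = -2.00.

-2.00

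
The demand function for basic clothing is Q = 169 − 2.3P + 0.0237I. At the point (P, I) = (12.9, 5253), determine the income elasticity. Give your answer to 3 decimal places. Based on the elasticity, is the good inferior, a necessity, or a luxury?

0.472 (necessity)

At P = 12.9, I = 5253: Q = 263.826.
Holding P constant, ∂Q/∂I = 0.0237.
η_I = (∂Q/∂I)·(I/Q) = 0.0237 × (5253/263.826) = 0.472.
Since 0 < η < 1, this is a necessity.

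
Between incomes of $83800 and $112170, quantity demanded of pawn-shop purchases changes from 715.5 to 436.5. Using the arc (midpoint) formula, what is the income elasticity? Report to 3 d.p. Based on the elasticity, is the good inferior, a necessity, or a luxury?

ΔQ = 436.5 − 715.5 = -279; midpoint Q̄ = (715.5 + 436.5)/2 = 576.
ΔI = 112170 − 83800 = 28370; midpoint Ī = (83800 + 112170)/2 = 97985.
η = (ΔQ/Q̄) ÷ (ΔI/Ī) = (-279/576) ÷ (28370/97985) = -1.673.
η < 0 ⇒ inferior good.

-1.673 (inferior good)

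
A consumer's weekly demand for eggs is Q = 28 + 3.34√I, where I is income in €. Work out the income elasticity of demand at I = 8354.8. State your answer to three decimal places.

0.458

At I = 8354.8: Q = 333.291.
dQ/dI = 3.34/(2√I) = 0.0182704 at this income.
η = (dQ/dI)·(I/Q) = 0.0182704 × (8354.8/333.291) = 0.458.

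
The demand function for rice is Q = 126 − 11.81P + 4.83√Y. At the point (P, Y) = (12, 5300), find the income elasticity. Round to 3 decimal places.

0.523

At P = 12, Y = 5300: Q = 335.909.
Holding P constant, ∂Q/∂Y = 4.83/(2√Y) = 0.0331726.
η_Y = (∂Q/∂Y)·(Y/Q) = 0.0331726 × (5300/335.909) = 0.523.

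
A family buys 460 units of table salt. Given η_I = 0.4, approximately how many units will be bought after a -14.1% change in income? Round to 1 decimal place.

434.1

%ΔQ ≈ η × %ΔI = 0.4 × (-14.1%) = -5.64%.
New Q ≈ 460 × (1 − 0.0564) = 434.1.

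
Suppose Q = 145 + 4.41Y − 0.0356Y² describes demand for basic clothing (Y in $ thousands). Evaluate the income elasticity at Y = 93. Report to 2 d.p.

At Y = 93: Q = 247.2256.
dQ/dY = 4.41 − 0.0712Y = -2.21160.
η = (dQ/dY)·(Y/Q) = -2.21160 × (93/247.2256) = -0.83.

-0.83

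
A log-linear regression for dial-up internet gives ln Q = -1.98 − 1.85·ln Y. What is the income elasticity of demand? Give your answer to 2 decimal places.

In a log-linear demand, the coefficient on ln Y is the income elasticity.
So η = -1.85.

-1.85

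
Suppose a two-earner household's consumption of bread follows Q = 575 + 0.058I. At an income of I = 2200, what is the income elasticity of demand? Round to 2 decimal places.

0.18

At I = 2200: Q = 702.600.
dQ/dI = 0.058.
η = (dQ/dI)·(I/Q) = 0.058 × (2200/702.600) = 0.18.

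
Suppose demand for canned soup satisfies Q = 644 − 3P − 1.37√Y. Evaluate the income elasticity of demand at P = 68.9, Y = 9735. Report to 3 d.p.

-0.224

At P = 68.9, Y = 9735: Q = 302.127.
Holding P constant, ∂Q/∂Y = -1.37/(2√Y) = -0.00694261.
η_Y = (∂Q/∂Y)·(Y/Q) = -0.00694261 × (9735/302.127) = -0.224.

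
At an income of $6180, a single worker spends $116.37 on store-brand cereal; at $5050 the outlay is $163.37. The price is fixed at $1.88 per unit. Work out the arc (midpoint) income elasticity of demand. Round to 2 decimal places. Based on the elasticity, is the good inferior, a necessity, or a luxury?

-1.67 (inferior good)

With a constant price, Q₁ = 116.37/1.88 = 61.899 and Q₂ = 163.37/1.88 = 86.899 (equivalently, work directly with expenditure since P cancels).
Midpoint %ΔQ = (163.37 − 116.37)/139.87 = 0.33603; midpoint %ΔI = (5050 − 6180)/5615 = -0.20125.
η = 0.33603 / -0.20125 = -1.67.
η < 0 ⇒ inferior good.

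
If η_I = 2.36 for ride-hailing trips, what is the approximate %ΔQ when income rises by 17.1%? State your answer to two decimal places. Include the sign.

%ΔQ ≈ η × %ΔI = 2.36 × 17.1% = 40.36%.

40.36%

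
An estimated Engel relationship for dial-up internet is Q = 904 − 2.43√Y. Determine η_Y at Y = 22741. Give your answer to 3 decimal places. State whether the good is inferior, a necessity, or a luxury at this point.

-0.341 (inferior good)

At Y = 22741: Q = 537.553.
dQ/dY = -2.43/(2√Y) = -0.00805697 at this income.
η = (dQ/dY)·(Y/Q) = -0.00805697 × (22741/537.553) = -0.341.
Since η < 0, the good is an inferior good.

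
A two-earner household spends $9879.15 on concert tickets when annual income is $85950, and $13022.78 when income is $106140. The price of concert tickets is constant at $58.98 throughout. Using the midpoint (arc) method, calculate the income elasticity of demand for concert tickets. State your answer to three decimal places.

1.306

With a constant price, Q₁ = 9879.15/58.98 = 167.500 and Q₂ = 13022.78/58.98 = 220.800 (equivalently, work directly with expenditure since P cancels).
Midpoint %ΔQ = (13022.78 − 9879.15)/11450.97 = 0.27453; midpoint %ΔI = (106140 − 85950)/96045 = 0.21021.
η = 0.27453 / 0.21021 = 1.306.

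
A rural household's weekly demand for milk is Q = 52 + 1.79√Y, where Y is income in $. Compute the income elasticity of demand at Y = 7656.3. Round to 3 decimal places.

At Y = 7656.3: Q = 208.626.
dQ/dY = 1.79/(2√Y) = 0.0102285 at this income.
η = (dQ/dY)·(Y/Q) = 0.0102285 × (7656.3/208.626) = 0.375.

0.375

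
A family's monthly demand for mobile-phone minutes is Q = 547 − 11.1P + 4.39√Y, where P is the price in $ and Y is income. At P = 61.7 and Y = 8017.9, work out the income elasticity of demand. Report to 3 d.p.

0.770

At P = 61.7, Y = 8017.9: Q = 255.223.
Holding P constant, ∂Q/∂Y = 4.39/(2√Y) = 0.0245134.
η_Y = (∂Q/∂Y)·(Y/Q) = 0.0245134 × (8017.9/255.223) = 0.770.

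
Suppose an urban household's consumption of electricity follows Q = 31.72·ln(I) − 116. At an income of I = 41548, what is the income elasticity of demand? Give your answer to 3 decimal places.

0.143

At I = 41548: Q = 221.330.
dQ/dI = 31.72/I = 0.000763454 at this income.
η = (dQ/dI)·(I/Q) = 0.000763454 × (41548/221.330) = 0.143.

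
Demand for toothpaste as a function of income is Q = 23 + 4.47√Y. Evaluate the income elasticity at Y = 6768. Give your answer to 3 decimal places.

At Y = 6768: Q = 390.737.
dQ/dY = 4.47/(2√Y) = 0.0271674 at this income.
η = (dQ/dY)·(Y/Q) = 0.0271674 × (6768/390.737) = 0.471.

0.471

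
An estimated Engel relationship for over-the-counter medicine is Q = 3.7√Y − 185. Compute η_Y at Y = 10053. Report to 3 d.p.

At Y = 10053: Q = 185.979.
dQ/dY = 3.7/(2√Y) = 0.0184512 at this income.
η = (dQ/dY)·(Y/Q) = 0.0184512 × (10053/185.979) = 0.997.

0.997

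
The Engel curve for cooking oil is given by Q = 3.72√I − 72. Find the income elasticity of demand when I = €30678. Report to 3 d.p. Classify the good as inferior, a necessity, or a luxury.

0.562 (necessity)

At I = 30678: Q = 579.563.
dQ/dI = 3.72/(2√I) = 0.0106194 at this income.
η = (dQ/dI)·(I/Q) = 0.0106194 × (30678/579.563) = 0.562.
Since 0 < η < 1, the good is a necessity.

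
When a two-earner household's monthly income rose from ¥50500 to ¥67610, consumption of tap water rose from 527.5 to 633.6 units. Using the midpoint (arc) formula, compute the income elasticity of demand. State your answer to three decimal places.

ΔQ = 633.6 − 527.5 = 106.1; midpoint Q̄ = (527.5 + 633.6)/2 = 580.55.
ΔI = 67610 − 50500 = 17110; midpoint Ī = (50500 + 67610)/2 = 59055.
η = (ΔQ/Q̄) ÷ (ΔI/Ī) = (106.1/580.55) ÷ (17110/59055) = 0.631.

0.631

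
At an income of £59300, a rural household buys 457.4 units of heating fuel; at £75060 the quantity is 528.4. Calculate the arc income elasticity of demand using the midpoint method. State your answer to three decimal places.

ΔQ = 528.4 − 457.4 = 71; midpoint Q̄ = (457.4 + 528.4)/2 = 492.9.
ΔI = 75060 − 59300 = 15760; midpoint Ī = (59300 + 75060)/2 = 67180.
η = (ΔQ/Q̄) ÷ (ΔI/Ī) = (71/492.9) ÷ (15760/67180) = 0.614.

0.614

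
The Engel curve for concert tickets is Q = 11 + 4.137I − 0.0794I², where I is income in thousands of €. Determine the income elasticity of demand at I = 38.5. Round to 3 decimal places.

At I = 38.5: Q = 52.5839.
dQ/dI = 4.137 − 0.1588I = -1.97680.
η = (dQ/dI)·(I/Q) = -1.97680 × (38.5/52.5839) = -1.447.

-1.447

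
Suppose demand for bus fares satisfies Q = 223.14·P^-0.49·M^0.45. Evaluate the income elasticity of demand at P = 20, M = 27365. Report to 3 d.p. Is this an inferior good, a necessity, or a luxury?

0.450 (necessity)

For a multiplicative demand Q = A·P^α·M^β, the income elasticity is β everywhere.
Here β = 0.45, so η = 0.450.
Since 0 < η < 1, this is a necessity.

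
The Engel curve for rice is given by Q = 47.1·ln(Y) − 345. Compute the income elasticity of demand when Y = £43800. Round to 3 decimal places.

0.297

At Y = 43800: Q = 158.376.
dQ/dY = 47.1/Y = 0.00107534 at this income.
η = (dQ/dY)·(Y/Q) = 0.00107534 × (43800/158.376) = 0.297.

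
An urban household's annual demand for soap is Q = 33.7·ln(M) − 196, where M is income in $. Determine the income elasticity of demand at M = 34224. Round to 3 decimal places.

At M = 34224: Q = 155.851.
dQ/dM = 33.7/M = 0.000984689 at this income.
η = (dQ/dM)·(M/Q) = 0.000984689 × (34224/155.851) = 0.216.

0.216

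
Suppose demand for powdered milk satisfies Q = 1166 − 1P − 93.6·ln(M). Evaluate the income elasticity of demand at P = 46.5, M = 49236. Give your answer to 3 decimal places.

At P = 46.5, M = 49236: Q = 108.210.
Holding P constant, ∂Q/∂M = -93.6/M = -0.00190105.
η_M = (∂Q/∂M)·(M/Q) = -0.00190105 × (49236/108.210) = -0.865.

-0.865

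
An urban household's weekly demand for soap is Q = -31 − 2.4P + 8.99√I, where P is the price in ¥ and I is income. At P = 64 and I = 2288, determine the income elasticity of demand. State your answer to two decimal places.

0.88

At P = 64, I = 2288: Q = 245.419.
Holding P constant, ∂Q/∂I = 8.99/(2√I) = 0.0939727.
η_I = (∂Q/∂I)·(I/Q) = 0.0939727 × (2288/245.419) = 0.88.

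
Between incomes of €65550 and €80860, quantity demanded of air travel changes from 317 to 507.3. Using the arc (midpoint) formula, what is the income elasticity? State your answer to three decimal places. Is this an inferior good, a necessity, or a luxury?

ΔQ = 507.3 − 317 = 190.3; midpoint Q̄ = (317 + 507.3)/2 = 412.15.
ΔI = 80860 − 65550 = 15310; midpoint Ī = (65550 + 80860)/2 = 73205.
η = (ΔQ/Q̄) ÷ (ΔI/Ī) = (190.3/412.15) ÷ (15310/73205) = 2.208.
η > 1 ⇒ luxury.

2.208 (luxury)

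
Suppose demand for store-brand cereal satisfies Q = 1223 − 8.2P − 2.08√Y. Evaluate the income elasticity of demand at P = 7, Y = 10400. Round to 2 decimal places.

At P = 7, Y = 10400: Q = 953.481.
Holding P constant, ∂Q/∂Y = -2.08/(2√Y) = -0.010198.
η_Y = (∂Q/∂Y)·(Y/Q) = -0.010198 × (10400/953.481) = -0.11.

-0.11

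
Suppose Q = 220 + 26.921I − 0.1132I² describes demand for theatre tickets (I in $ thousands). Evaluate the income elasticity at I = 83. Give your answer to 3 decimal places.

At I = 83: Q = 1674.6082.
dQ/dI = 26.921 − 0.2264I = 8.12980.
η = (dQ/dI)·(I/Q) = 8.12980 × (83/1674.6082) = 0.403.

0.403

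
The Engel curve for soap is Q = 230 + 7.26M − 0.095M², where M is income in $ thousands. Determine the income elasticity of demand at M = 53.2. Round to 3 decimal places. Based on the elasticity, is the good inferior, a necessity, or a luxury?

-0.436 (inferior good)

At M = 53.2: Q = 347.3592.
dQ/dM = 7.26 − 0.19M = -2.84800.
η = (dQ/dM)·(M/Q) = -2.84800 × (53.2/347.3592) = -0.436.
η < 0 ⇒ inferior good.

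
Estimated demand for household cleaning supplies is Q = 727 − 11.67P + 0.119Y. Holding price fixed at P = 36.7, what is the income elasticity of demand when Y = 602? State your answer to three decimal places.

At P = 36.7, Y = 602: Q = 370.349.
Holding P constant, ∂Q/∂Y = 0.119.
η_Y = (∂Q/∂Y)·(Y/Q) = 0.119 × (602/370.349) = 0.193.

0.193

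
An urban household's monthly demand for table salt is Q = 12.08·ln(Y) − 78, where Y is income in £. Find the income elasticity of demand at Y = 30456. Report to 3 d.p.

0.259

At Y = 30456: Q = 46.714.
dQ/dY = 12.08/Y = 0.000396638 at this income.
η = (dQ/dY)·(Y/Q) = 0.000396638 × (30456/46.714) = 0.259.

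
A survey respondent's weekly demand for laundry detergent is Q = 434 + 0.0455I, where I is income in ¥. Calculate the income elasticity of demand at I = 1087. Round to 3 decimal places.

At I = 1087: Q = 483.459.
dQ/dI = 0.0455.
η = (dQ/dI)·(I/Q) = 0.0455 × (1087/483.459) = 0.102.

0.102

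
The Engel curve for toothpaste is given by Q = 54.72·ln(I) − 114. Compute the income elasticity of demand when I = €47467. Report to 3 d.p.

0.115

At I = 47467: Q = 475.213.
dQ/dI = 54.72/I = 0.0011528 at this income.
η = (dQ/dI)·(I/Q) = 0.0011528 × (47467/475.213) = 0.115.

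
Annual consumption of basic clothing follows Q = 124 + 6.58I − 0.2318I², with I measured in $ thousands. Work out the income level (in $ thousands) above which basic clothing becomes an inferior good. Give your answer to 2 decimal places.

dQ/dI = 6.58 − 0.4636I.
The good is inferior where dQ/dI < 0. Setting dQ/dI = 0 gives I = 6.58 / 0.4636 = 14.19.

14.19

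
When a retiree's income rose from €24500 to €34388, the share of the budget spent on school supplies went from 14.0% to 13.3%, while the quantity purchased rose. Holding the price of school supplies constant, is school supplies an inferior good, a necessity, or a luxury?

necessity

Quantity rises but the budget share falls as income rises, so 0 < η < 1.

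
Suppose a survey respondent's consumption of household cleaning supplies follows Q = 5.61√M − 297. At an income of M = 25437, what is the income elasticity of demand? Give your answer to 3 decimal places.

0.748

At M = 25437: Q = 597.738.
dQ/dM = 5.61/(2√M) = 0.0175873 at this income.
η = (dQ/dM)·(M/Q) = 0.0175873 × (25437/597.738) = 0.748.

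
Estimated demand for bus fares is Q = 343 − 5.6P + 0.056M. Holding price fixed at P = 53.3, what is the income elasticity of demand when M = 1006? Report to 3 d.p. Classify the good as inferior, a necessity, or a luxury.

At P = 53.3, M = 1006: Q = 100.856.
Holding P constant, ∂Q/∂M = 0.056.
η_M = (∂Q/∂M)·(M/Q) = 0.056 × (1006/100.856) = 0.559.
Since 0 < η < 1, this is a necessity.

0.559 (necessity)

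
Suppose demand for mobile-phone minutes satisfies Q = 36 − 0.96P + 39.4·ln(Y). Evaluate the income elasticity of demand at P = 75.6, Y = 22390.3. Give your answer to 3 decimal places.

At P = 75.6, Y = 22390.3: Q = 358.069.
Holding P constant, ∂Q/∂Y = 39.4/Y = 0.00175969.
η_Y = (∂Q/∂Y)·(Y/Q) = 0.00175969 × (22390.3/358.069) = 0.110.

0.110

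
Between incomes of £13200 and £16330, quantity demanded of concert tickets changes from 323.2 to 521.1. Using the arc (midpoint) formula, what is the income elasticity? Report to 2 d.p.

ΔQ = 521.1 − 323.2 = 197.9; midpoint Q̄ = (323.2 + 521.1)/2 = 422.15.
ΔI = 16330 − 13200 = 3130; midpoint Ī = (13200 + 16330)/2 = 14765.
η = (ΔQ/Q̄) ÷ (ΔI/Ī) = (197.9/422.15) ÷ (3130/14765) = 2.21.

2.21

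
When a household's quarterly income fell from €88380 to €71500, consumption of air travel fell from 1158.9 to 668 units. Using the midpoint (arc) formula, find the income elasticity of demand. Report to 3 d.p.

ΔQ = 668 − 1158.9 = -490.9; midpoint Q̄ = (1158.9 + 668)/2 = 913.45.
ΔI = 71500 − 88380 = -16880; midpoint Ī = (88380 + 71500)/2 = 79940.
η = (ΔQ/Q̄) ÷ (ΔI/Ī) = (-490.9/913.45) ÷ (-16880/79940) = 2.545.

2.545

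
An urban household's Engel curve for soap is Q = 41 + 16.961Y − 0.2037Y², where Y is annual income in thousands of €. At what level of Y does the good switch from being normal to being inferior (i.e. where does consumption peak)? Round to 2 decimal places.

41.63

dQ/dY = 16.961 − 0.4074Y.
The good is inferior where dQ/dY < 0. Setting dQ/dY = 0 gives Y = 16.961 / 0.4074 = 41.63.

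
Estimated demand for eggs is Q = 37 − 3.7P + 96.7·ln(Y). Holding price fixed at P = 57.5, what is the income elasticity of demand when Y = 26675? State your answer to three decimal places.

At P = 57.5, Y = 26675: Q = 809.766.
Holding P constant, ∂Q/∂Y = 96.7/Y = 0.00362512.
η_Y = (∂Q/∂Y)·(Y/Q) = 0.00362512 × (26675/809.766) = 0.119.

0.119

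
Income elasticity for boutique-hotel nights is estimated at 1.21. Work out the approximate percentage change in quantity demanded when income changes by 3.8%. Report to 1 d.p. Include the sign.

4.6%

%ΔQ ≈ η × %ΔI = 1.21 × 3.8% = 4.6%.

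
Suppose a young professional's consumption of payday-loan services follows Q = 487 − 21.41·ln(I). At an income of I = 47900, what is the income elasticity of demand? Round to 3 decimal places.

At I = 47900: Q = 256.267.
dQ/dI = -21.41/I = -0.000446973 at this income.
η = (dQ/dI)·(I/Q) = -0.000446973 × (47900/256.267) = -0.084.

-0.084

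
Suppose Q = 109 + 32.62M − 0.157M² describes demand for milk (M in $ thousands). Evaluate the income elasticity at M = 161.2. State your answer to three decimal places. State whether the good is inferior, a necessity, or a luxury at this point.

-2.253 (inferior good)

At M = 161.2: Q = 1287.6299.
dQ/dM = 32.62 − 0.314M = -17.99680.
η = (dQ/dM)·(M/Q) = -17.99680 × (161.2/1287.6299) = -2.253.
η < 0 ⇒ inferior good.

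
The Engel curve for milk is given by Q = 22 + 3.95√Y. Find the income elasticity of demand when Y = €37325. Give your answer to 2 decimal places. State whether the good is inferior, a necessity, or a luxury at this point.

At Y = 37325: Q = 785.127.
dQ/dY = 3.95/(2√Y) = 0.0102227 at this income.
η = (dQ/dY)·(Y/Q) = 0.0102227 × (37325/785.127) = 0.49.
Since 0 < η < 1, the good is a necessity.

0.49 (necessity)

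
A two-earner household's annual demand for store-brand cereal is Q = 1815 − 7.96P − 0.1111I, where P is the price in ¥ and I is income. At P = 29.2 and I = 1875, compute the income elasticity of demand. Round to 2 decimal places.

At P = 29.2, I = 1875: Q = 1374.256.
Holding P constant, ∂Q/∂I = −0.1111.
η_I = (∂Q/∂I)·(I/Q) = -0.1111 × (1875/1374.256) = -0.15.

-0.15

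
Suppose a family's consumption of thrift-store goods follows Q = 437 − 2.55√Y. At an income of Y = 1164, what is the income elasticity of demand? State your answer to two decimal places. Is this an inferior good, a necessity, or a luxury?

At Y = 1164: Q = 350.001.
dQ/dY = -2.55/(2√Y) = -0.0373709 at this income.
η = (dQ/dY)·(Y/Q) = -0.0373709 × (1164/350.001) = -0.12.
Since η < 0, the good is an inferior good.

-0.12 (inferior good)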